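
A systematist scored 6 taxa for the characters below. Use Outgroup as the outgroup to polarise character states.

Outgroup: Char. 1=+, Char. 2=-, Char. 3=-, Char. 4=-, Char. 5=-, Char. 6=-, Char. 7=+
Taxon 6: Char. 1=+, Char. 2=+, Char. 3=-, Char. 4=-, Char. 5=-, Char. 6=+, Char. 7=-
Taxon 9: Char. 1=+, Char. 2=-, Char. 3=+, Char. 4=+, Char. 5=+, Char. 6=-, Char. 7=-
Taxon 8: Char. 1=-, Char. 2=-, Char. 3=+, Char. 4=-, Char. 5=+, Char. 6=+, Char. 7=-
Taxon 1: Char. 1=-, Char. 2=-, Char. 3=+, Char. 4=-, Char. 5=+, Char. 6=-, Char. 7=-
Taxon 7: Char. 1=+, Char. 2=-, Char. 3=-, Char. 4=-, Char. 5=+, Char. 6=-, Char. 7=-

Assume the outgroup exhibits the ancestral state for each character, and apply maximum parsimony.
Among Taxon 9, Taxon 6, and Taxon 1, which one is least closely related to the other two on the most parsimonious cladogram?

Character polarity is set by the outgroup: the derived state is whichever differs from the outgroup's state, so for Char. 1, Char. 7 the derived state is '-', and for the remaining characters it is '+'.
Char. 1 (derived state '-') is shared by Taxon 1 and Taxon 8 — a synapomorphy uniting that clade.
Char. 2: derived state '+' in Taxon 6 only — an autapomorphy, so it tells us nothing about relationships among taxa.
Char. 3 (derived state '+') is shared by Taxon 1, Taxon 8, and Taxon 9 — a synapomorphy uniting that clade.
Char. 4: derived state '+' in Taxon 9 only — an autapomorphy, so it tells us nothing about relationships among taxa.
Char. 5 (derived state '+') is shared by Taxon 1, Taxon 7, Taxon 8, and Taxon 9 — a synapomorphy uniting that clade.
Char. 6 groups Taxon 6 and Taxon 8, which is incompatible with the clades supported by the remaining characters; treating it as convergent (homoplasy) costs fewer steps than any alternative tree.
All ingroup taxa share the derived state '-' for Char. 7; it defines the ingroup but does not resolve relationships within it.
Most parsimonious ingroup topology: (Taxon 6,((Taxon 9,(Taxon 8,Taxon 1)),Taxon 7)).
Taxon 9 and Taxon 1 share a more recent common ancestor with each other than either does with Taxon 6, so Taxon 6 is the least closely related of the three.

Taxon 6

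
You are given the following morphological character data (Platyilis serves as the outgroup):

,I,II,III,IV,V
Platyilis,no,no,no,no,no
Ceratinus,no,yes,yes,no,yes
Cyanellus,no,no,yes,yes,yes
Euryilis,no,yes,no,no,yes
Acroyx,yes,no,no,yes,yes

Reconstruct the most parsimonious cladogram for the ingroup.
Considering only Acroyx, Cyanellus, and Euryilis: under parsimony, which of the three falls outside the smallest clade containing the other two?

Euryilis

The outgroup has state 'no' for every character, so 'yes' is the derived state throughout.
I (derived state 'yes') is unique to Acroyx (autapomorphy; uninformative for grouping).
II (derived state 'yes') is shared by Ceratinus and Euryilis — a synapomorphy uniting that clade.
III groups Ceratinus and Cyanellus, which is incompatible with the clades supported by the remaining characters; treating it as convergent (homoplasy) costs fewer steps than any alternative tree.
IV: derived state 'yes' in Acroyx and Cyanellus only — synapomorphy for {Acroyx, Cyanellus}.
All ingroup taxa share the derived state 'yes' for V; it defines the ingroup but does not resolve relationships within it.
Most parsimonious ingroup topology: ((Ceratinus,Euryilis),(Cyanellus,Acroyx)).
Cyanellus and Acroyx share a more recent common ancestor with each other than either does with Euryilis, so Euryilis is the least closely related of the three.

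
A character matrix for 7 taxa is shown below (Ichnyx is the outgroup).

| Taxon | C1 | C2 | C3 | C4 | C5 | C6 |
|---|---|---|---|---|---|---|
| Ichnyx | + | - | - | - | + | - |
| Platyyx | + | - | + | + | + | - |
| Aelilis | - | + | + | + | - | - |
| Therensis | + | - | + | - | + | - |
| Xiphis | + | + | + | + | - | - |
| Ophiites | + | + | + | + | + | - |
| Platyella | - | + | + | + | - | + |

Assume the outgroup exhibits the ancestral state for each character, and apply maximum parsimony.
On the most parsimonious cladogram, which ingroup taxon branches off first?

Therensis

Character polarity is set by the outgroup: the derived state is whichever differs from the outgroup's state, so for C1, C5 the derived state is '-', and for the remaining characters it is '+'.
Only Aelilis and Platyella show the derived state '-' for C1, supporting them as a clade.
C2: derived state '+' in Aelilis, Ophiites, Platyella, and Xiphis only — synapomorphy for {Aelilis, Ophiites, Platyella, Xiphis}.
All ingroup taxa share the derived state '+' for C3; it defines the ingroup but does not resolve relationships within it.
C4: derived state '+' in Aelilis, Ophiites, Platyella, Platyyx, and Xiphis only — synapomorphy for {Aelilis, Ophiites, Platyella, Platyyx, Xiphis}.
Only Aelilis, Platyella, and Xiphis show the derived state '-' for C5, supporting them as a clade.
C6: derived state '+' in Platyella only — an autapomorphy, so it tells us nothing about relationships among taxa.
Most parsimonious ingroup topology: ((Platyyx,(((Aelilis,Platyella),Xiphis),Ophiites)),Therensis).
Therensis is sister to the clade containing all other ingroup taxa, so it is the earliest-diverging (most basal) ingroup lineage.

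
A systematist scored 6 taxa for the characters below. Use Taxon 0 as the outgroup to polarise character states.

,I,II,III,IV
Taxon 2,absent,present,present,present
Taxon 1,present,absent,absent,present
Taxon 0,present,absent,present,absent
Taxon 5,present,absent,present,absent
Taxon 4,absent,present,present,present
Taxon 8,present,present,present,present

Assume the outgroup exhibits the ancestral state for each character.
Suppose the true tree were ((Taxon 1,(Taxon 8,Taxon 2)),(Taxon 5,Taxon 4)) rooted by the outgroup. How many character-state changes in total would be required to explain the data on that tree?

7

Map each character onto ((Taxon 1,(Taxon 8,Taxon 2)),(Taxon 5,Taxon 4)) (rooted by Taxon 0) and count the minimum state changes it requires (Fitch parsimony):
I: 2; II: 2; III: 1; IV: 2.
Total tree length = 7.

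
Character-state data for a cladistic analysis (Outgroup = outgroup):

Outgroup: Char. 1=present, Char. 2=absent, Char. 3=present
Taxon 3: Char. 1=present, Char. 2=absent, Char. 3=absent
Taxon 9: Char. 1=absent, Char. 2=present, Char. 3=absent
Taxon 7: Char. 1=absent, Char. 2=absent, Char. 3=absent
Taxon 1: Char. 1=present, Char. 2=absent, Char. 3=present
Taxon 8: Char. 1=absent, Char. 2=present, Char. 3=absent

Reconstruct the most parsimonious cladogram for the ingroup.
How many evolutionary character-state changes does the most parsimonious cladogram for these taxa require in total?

3

Character polarity is set by the outgroup: the derived state is whichever differs from the outgroup's state, so for Char. 1, Char. 3 the derived state is 'absent', and for the remaining characters it is 'present'.
Char. 1 (derived state 'absent') is shared by Taxon 7, Taxon 8, and Taxon 9 — a synapomorphy uniting that clade.
Only Taxon 8 and Taxon 9 show the derived state 'present' for Char. 2, supporting them as a clade.
Only Taxon 3, Taxon 7, Taxon 8, and Taxon 9 show the derived state 'absent' for Char. 3, supporting them as a clade.
Most parsimonious ingroup topology: ((Taxon 3,((Taxon 9,Taxon 8),Taxon 7)),Taxon 1).
Changes per character on this tree: Char. 1: 1; Char. 2: 1; Char. 3: 1.
Total = 3.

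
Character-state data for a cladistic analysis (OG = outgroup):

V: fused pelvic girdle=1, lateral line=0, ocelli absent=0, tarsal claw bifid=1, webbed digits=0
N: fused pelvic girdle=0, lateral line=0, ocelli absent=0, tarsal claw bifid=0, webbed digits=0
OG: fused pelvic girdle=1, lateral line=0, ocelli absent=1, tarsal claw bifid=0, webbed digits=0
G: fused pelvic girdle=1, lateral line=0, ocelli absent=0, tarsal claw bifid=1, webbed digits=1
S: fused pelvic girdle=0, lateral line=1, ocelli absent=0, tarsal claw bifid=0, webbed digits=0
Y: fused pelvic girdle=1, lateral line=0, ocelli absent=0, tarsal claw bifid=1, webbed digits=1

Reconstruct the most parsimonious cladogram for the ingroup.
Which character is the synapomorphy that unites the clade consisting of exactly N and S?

fused pelvic girdle

Character polarity is set by the outgroup: the derived state is whichever differs from the outgroup's state, so for fused pelvic girdle, ocelli absent the derived state is '0', and for the remaining characters it is '1'.
fused pelvic girdle (derived state '0') is shared by N and S — a synapomorphy uniting that clade.
lateral line (derived state '1') is unique to S (autapomorphy; uninformative for grouping).
All ingroup taxa share the derived state '0' for ocelli absent; it defines the ingroup but does not resolve relationships within it.
Only G, V, and Y show the derived state '1' for tarsal claw bifid, supporting them as a clade.
webbed digits: derived state '1' in G and Y only — synapomorphy for {G, Y}.
Most parsimonious ingroup topology: (((Y,G),V),(N,S)).
The clade {N, S} is supported by fused pelvic girdle: its derived state '0' occurs in exactly those taxa and in no other taxon (including the outgroup).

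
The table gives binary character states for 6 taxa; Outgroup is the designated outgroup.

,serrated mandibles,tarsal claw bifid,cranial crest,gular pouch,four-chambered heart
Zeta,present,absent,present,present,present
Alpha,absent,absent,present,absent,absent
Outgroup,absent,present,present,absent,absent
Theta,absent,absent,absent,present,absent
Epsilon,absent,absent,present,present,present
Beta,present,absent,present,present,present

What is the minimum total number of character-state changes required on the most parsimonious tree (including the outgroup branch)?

5

Character polarity is set by the outgroup: the derived state is whichever differs from the outgroup's state, so for tarsal claw bifid, cranial crest the derived state is 'absent', and for the remaining characters it is 'present'.
serrated mandibles: derived state 'present' in Beta and Zeta only — synapomorphy for {Beta, Zeta}.
tarsal claw bifid (derived state 'absent') is shared by all ingroup taxa — unites the whole ingroup.
cranial crest: derived state 'absent' in Theta only — an autapomorphy, so it tells us nothing about relationships among taxa.
gular pouch: derived state 'present' in Beta, Epsilon, Theta, and Zeta only — synapomorphy for {Beta, Epsilon, Theta, Zeta}.
Only Beta, Epsilon, and Zeta show the derived state 'present' for four-chambered heart, supporting them as a clade.
Most parsimonious ingroup topology: (((Epsilon,(Beta,Zeta)),Theta),Alpha).
Changes per character on this tree: serrated mandibles: 1; tarsal claw bifid: 1; cranial crest: 1; gular pouch: 1; four-chambered heart: 1.
Total = 5.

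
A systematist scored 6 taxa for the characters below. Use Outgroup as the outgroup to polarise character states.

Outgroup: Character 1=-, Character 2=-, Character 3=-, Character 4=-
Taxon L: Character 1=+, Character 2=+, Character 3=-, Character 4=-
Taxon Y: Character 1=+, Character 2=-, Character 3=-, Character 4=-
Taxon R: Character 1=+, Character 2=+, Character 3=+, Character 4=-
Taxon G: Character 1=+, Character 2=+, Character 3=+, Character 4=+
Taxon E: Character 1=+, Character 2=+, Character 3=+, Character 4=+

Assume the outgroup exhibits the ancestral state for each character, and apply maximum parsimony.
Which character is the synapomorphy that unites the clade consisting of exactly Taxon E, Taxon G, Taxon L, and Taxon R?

Character 2

The outgroup has state '-' for every character, so '+' is the derived state throughout.
All ingroup taxa share the derived state '+' for Character 1; it defines the ingroup but does not resolve relationships within it.
Character 2 (derived state '+') is shared by Taxon E, Taxon G, Taxon L, and Taxon R — a synapomorphy uniting that clade.
Character 3: derived state '+' in Taxon E, Taxon G, and Taxon R only — synapomorphy for {Taxon E, Taxon G, Taxon R}.
Only Taxon E and Taxon G show the derived state '+' for Character 4, supporting them as a clade.
Most parsimonious ingroup topology: ((Taxon L,(Taxon R,(Taxon G,Taxon E))),Taxon Y).
The clade {Taxon E, Taxon G, Taxon L, Taxon R} is supported by Character 2: its derived state '+' occurs in exactly those taxa and in no other taxon (including the outgroup).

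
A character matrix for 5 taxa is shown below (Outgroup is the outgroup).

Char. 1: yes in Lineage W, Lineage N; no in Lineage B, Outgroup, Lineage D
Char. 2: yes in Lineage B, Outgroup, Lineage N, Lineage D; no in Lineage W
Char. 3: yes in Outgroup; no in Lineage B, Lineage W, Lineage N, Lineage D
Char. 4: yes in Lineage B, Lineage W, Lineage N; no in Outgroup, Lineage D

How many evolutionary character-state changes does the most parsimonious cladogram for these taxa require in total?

Character polarity is set by the outgroup: the derived state is whichever differs from the outgroup's state, so for Char. 2, Char. 3 the derived state is 'no', and for the remaining characters it is 'yes'.
Only Lineage N and Lineage W show the derived state 'yes' for Char. 1, supporting them as a clade.
Char. 2 (derived state 'no') is unique to Lineage W (autapomorphy; uninformative for grouping).
All ingroup taxa share the derived state 'no' for Char. 3; it defines the ingroup but does not resolve relationships within it.
Char. 4 (derived state 'yes') is shared by Lineage B, Lineage N, and Lineage W — a synapomorphy uniting that clade.
Most parsimonious ingroup topology: (Lineage D,(Lineage B,(Lineage W,Lineage N))).
Changes per character on this tree: Char. 1: 1; Char. 2: 1; Char. 3: 1; Char. 4: 1.
Total = 4.

4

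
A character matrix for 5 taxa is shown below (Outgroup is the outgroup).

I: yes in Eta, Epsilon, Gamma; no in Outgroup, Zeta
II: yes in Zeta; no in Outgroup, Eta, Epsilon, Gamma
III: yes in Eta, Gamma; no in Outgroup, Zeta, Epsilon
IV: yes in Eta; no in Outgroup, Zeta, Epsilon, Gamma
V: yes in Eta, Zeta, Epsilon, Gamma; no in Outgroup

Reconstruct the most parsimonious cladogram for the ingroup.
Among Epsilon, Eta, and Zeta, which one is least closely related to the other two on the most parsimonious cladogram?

Zeta

The outgroup has state 'no' for every character, so 'yes' is the derived state throughout.
I (derived state 'yes') is shared by Epsilon, Eta, and Gamma — a synapomorphy uniting that clade.
II (derived state 'yes') is unique to Zeta (autapomorphy; uninformative for grouping).
III (derived state 'yes') is shared by Eta and Gamma — a synapomorphy uniting that clade.
IV (derived state 'yes') is unique to Eta (autapomorphy; uninformative for grouping).
V (derived state 'yes') is shared by all ingroup taxa — unites the whole ingroup.
Most parsimonious ingroup topology: (((Eta,Gamma),Epsilon),Zeta).
Epsilon and Eta share a more recent common ancestor with each other than either does with Zeta, so Zeta is the least closely related of the three.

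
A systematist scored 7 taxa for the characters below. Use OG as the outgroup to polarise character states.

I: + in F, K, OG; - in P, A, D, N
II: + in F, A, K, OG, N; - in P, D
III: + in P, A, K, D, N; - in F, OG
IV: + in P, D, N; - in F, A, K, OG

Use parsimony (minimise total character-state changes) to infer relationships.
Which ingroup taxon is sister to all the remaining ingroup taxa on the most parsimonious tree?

F

Character polarity is set by the outgroup: the derived state is whichever differs from the outgroup's state, so for I, II the derived state is '-', and for the remaining characters it is '+'.
Only A, D, N, and P show the derived state '-' for I, supporting them as a clade.
Only D and P show the derived state '-' for II, supporting them as a clade.
III: derived state '+' in A, D, K, N, and P only — synapomorphy for {A, D, K, N, P}.
Only D, N, and P show the derived state '+' for IV, supporting them as a clade.
Most parsimonious ingroup topology: (((((P,D),N),A),K),F).
F is sister to the clade containing all other ingroup taxa, so it is the earliest-diverging (most basal) ingroup lineage.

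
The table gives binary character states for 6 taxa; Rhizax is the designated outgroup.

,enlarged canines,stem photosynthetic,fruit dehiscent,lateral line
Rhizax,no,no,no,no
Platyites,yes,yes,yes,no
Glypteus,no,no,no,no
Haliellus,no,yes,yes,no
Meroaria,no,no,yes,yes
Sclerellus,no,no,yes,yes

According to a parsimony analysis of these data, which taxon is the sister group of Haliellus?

The outgroup has state 'no' for every character, so 'yes' is the derived state throughout.
enlarged canines (derived state 'yes') is unique to Platyites (autapomorphy; uninformative for grouping).
stem photosynthetic: derived state 'yes' in Haliellus and Platyites only — synapomorphy for {Haliellus, Platyites}.
fruit dehiscent: derived state 'yes' in Haliellus, Meroaria, Platyites, and Sclerellus only — synapomorphy for {Haliellus, Meroaria, Platyites, Sclerellus}.
lateral line (derived state 'yes') is shared by Meroaria and Sclerellus — a synapomorphy uniting that clade.
Most parsimonious ingroup topology: (((Platyites,Haliellus),(Meroaria,Sclerellus)),Glypteus).
Haliellus and Platyites form a cherry on this tree, so they are sister taxa.

Platyites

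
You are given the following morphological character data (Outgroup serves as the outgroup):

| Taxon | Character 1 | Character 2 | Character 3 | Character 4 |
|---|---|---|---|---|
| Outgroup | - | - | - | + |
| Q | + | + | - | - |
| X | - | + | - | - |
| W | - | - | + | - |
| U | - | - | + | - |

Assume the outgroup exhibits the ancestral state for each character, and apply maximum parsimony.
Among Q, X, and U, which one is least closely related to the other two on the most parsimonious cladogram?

Character polarity is set by the outgroup: the derived state is whichever differs from the outgroup's state, so for Character 4 the derived state is '-', and for the remaining characters it is '+'.
Character 1 (derived state '+') is unique to Q (autapomorphy; uninformative for grouping).
Only Q and X show the derived state '+' for Character 2, supporting them as a clade.
Character 3: derived state '+' in U and W only — synapomorphy for {U, W}.
All ingroup taxa share the derived state '-' for Character 4; it defines the ingroup but does not resolve relationships within it.
Most parsimonious ingroup topology: ((Q,X),(W,U)).
Q and X share a more recent common ancestor with each other than either does with U, so U is the least closely related of the three.

U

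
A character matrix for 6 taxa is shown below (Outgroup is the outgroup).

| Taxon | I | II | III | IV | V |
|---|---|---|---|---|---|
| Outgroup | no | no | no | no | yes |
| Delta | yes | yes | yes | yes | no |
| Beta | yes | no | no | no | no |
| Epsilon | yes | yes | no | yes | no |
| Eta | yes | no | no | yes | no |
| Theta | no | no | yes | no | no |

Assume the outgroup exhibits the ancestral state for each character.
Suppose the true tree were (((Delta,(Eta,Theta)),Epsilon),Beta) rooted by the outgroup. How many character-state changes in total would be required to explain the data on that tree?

9

Map each character onto (((Delta,(Eta,Theta)),Epsilon),Beta) (rooted by Outgroup) and count the minimum state changes it requires (Fitch parsimony):
I: 2; II: 2; III: 2; IV: 2; V: 1.
Total tree length = 9.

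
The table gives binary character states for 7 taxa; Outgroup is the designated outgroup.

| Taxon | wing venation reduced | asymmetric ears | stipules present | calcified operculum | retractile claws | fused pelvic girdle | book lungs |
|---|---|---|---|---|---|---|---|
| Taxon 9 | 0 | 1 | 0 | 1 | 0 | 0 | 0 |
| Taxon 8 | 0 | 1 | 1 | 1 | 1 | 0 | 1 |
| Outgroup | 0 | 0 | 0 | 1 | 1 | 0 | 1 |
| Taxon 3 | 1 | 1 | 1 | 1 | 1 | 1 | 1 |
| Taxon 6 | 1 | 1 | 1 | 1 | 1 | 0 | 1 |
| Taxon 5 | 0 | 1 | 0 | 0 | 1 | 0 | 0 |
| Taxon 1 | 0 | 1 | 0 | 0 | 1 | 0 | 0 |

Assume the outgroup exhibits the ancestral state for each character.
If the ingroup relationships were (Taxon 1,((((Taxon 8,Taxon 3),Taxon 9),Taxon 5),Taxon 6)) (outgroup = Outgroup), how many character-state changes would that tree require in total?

Map each character onto (Taxon 1,((((Taxon 8,Taxon 3),Taxon 9),Taxon 5),Taxon 6)) (rooted by Outgroup) and count the minimum state changes it requires (Fitch parsimony):
wing venation reduced: 2; asymmetric ears: 1; stipules present: 2; calcified operculum: 2; retractile claws: 1; fused pelvic girdle: 1; book lungs: 3.
Total tree length = 12.

12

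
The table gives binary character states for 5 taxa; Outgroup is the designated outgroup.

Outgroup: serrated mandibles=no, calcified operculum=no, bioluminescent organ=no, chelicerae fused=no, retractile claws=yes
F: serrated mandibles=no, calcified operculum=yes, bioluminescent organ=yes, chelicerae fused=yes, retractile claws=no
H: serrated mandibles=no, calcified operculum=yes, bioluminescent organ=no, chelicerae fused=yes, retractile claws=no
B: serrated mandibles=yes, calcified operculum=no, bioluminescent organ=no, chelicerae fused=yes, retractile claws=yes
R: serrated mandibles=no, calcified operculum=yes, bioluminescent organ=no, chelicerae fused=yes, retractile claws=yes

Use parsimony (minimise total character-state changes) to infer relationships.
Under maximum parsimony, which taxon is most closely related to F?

H

Character polarity is set by the outgroup: the derived state is whichever differs from the outgroup's state, so for retractile claws the derived state is 'no', and for the remaining characters it is 'yes'.
serrated mandibles (derived state 'yes') is unique to B (autapomorphy; uninformative for grouping).
calcified operculum (derived state 'yes') is shared by F, H, and R — a synapomorphy uniting that clade.
bioluminescent organ (derived state 'yes') is unique to F (autapomorphy; uninformative for grouping).
chelicerae fused (derived state 'yes') is shared by all ingroup taxa — unites the whole ingroup.
Only F and H show the derived state 'no' for retractile claws, supporting them as a clade.
Most parsimonious ingroup topology: (((F,H),R),B).
F and H form a cherry on this tree, so they are sister taxa.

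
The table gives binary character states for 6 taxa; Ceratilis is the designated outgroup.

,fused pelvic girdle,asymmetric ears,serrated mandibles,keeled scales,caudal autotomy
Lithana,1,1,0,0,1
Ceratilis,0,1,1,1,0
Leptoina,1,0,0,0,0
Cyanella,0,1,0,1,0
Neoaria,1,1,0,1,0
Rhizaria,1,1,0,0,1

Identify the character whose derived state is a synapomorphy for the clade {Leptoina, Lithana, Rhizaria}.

Character polarity is set by the outgroup: the derived state is whichever differs from the outgroup's state, so for asymmetric ears, serrated mandibles, keeled scales the derived state is '0', and for the remaining characters it is '1'.
fused pelvic girdle (derived state '1') is shared by Leptoina, Lithana, Neoaria, and Rhizaria — a synapomorphy uniting that clade.
asymmetric ears: derived state '0' in Leptoina only — an autapomorphy, so it tells us nothing about relationships among taxa.
serrated mandibles (derived state '0') is shared by all ingroup taxa — unites the whole ingroup.
keeled scales (derived state '0') is shared by Leptoina, Lithana, and Rhizaria — a synapomorphy uniting that clade.
caudal autotomy (derived state '1') is shared by Lithana and Rhizaria — a synapomorphy uniting that clade.
Most parsimonious ingroup topology: ((((Rhizaria,Lithana),Leptoina),Neoaria),Cyanella).
The clade {Leptoina, Lithana, Rhizaria} is supported by keeled scales: its derived state '0' occurs in exactly those taxa and in no other taxon (including the outgroup).

keeled scales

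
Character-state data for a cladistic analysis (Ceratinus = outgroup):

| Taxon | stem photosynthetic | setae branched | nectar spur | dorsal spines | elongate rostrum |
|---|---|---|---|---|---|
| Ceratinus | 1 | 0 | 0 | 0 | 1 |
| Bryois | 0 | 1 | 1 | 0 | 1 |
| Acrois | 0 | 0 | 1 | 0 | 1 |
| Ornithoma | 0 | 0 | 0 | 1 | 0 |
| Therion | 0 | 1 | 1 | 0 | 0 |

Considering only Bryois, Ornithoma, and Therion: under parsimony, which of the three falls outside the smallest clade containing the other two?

Character polarity is set by the outgroup: the derived state is whichever differs from the outgroup's state, so for stem photosynthetic, elongate rostrum the derived state is '0', and for the remaining characters it is '1'.
All ingroup taxa share the derived state '0' for stem photosynthetic; it defines the ingroup but does not resolve relationships within it.
setae branched: derived state '1' in Bryois and Therion only — synapomorphy for {Bryois, Therion}.
nectar spur (derived state '1') is shared by Acrois, Bryois, and Therion — a synapomorphy uniting that clade.
dorsal spines (derived state '1') is unique to Ornithoma (autapomorphy; uninformative for grouping).
elongate rostrum groups Ornithoma and Therion, which is incompatible with the clades supported by the remaining characters; treating it as convergent (homoplasy) costs fewer steps than any alternative tree.
Most parsimonious ingroup topology: (((Bryois,Therion),Acrois),Ornithoma).
Bryois and Therion share a more recent common ancestor with each other than either does with Ornithoma, so Ornithoma is the least closely related of the three.

Ornithoma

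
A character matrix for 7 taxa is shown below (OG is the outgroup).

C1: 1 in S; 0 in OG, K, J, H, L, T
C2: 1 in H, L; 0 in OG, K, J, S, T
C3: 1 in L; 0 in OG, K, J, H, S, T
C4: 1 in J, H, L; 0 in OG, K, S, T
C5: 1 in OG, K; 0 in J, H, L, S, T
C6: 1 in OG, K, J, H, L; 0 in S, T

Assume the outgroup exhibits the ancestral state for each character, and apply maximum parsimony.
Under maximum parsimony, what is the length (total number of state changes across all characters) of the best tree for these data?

Character polarity is set by the outgroup: the derived state is whichever differs from the outgroup's state, so for C5, C6 the derived state is '0', and for the remaining characters it is '1'.
C1: derived state '1' in S only — an autapomorphy, so it tells us nothing about relationships among taxa.
C2: derived state '1' in H and L only — synapomorphy for {H, L}.
C3: derived state '1' in L only — an autapomorphy, so it tells us nothing about relationships among taxa.
C4: derived state '1' in H, J, and L only — synapomorphy for {H, J, L}.
Only H, J, L, S, and T show the derived state '0' for C5, supporting them as a clade.
C6 (derived state '0') is shared by S and T — a synapomorphy uniting that clade.
Most parsimonious ingroup topology: (K,((J,(H,L)),(S,T))).
Changes per character on this tree: C1: 1; C2: 1; C3: 1; C4: 1; C5: 1; C6: 1.
Total = 6.

6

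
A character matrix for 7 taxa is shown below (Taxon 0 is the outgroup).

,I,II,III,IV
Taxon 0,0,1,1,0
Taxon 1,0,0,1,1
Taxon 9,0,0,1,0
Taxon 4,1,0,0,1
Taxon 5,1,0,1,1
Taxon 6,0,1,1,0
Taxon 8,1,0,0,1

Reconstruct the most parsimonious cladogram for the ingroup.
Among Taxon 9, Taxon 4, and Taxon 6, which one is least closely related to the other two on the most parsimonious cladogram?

Character polarity is set by the outgroup: the derived state is whichever differs from the outgroup's state, so for II, III the derived state is '0', and for the remaining characters it is '1'.
I (derived state '1') is shared by Taxon 4, Taxon 5, and Taxon 8 — a synapomorphy uniting that clade.
II (derived state '0') is shared by Taxon 1, Taxon 4, Taxon 5, Taxon 8, and Taxon 9 — a synapomorphy uniting that clade.
III (derived state '0') is shared by Taxon 4 and Taxon 8 — a synapomorphy uniting that clade.
IV (derived state '1') is shared by Taxon 1, Taxon 4, Taxon 5, and Taxon 8 — a synapomorphy uniting that clade.
Most parsimonious ingroup topology: (((Taxon 1,((Taxon 4,Taxon 8),Taxon 5)),Taxon 9),Taxon 6).
Taxon 9 and Taxon 4 share a more recent common ancestor with each other than either does with Taxon 6, so Taxon 6 is the least closely related of the three.

Taxon 6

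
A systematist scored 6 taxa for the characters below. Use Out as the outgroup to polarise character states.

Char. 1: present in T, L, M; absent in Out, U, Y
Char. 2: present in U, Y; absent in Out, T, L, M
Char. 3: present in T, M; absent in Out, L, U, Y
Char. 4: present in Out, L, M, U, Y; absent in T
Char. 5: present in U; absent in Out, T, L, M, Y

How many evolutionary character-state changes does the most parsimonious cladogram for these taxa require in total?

5

Character polarity is set by the outgroup: the derived state is whichever differs from the outgroup's state, so for Char. 4 the derived state is 'absent', and for the remaining characters it is 'present'.
Char. 1: derived state 'present' in L, M, and T only — synapomorphy for {L, M, T}.
Only U and Y show the derived state 'present' for Char. 2, supporting them as a clade.
Only M and T show the derived state 'present' for Char. 3, supporting them as a clade.
Char. 4: derived state 'absent' in T only — an autapomorphy, so it tells us nothing about relationships among taxa.
Char. 5 (derived state 'present') is unique to U (autapomorphy; uninformative for grouping).
Most parsimonious ingroup topology: (((T,M),L),(U,Y)).
Changes per character on this tree: Char. 1: 1; Char. 2: 1; Char. 3: 1; Char. 4: 1; Char. 5: 1.
Total = 5.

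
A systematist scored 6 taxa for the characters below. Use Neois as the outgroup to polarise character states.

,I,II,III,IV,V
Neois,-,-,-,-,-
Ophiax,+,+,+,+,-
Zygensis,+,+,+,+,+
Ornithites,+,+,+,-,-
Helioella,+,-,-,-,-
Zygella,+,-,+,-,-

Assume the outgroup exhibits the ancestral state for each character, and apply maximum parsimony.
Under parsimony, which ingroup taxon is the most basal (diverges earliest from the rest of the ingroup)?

The outgroup has state '-' for every character, so '+' is the derived state throughout.
I (derived state '+') is shared by all ingroup taxa — unites the whole ingroup.
II: derived state '+' in Ophiax, Ornithites, and Zygensis only — synapomorphy for {Ophiax, Ornithites, Zygensis}.
Only Ophiax, Ornithites, Zygella, and Zygensis show the derived state '+' for III, supporting them as a clade.
Only Ophiax and Zygensis show the derived state '+' for IV, supporting them as a clade.
V: derived state '+' in Zygensis only — an autapomorphy, so it tells us nothing about relationships among taxa.
Most parsimonious ingroup topology: ((((Ophiax,Zygensis),Ornithites),Zygella),Helioella).
Helioella is sister to the clade containing all other ingroup taxa, so it is the earliest-diverging (most basal) ingroup lineage.

Helioella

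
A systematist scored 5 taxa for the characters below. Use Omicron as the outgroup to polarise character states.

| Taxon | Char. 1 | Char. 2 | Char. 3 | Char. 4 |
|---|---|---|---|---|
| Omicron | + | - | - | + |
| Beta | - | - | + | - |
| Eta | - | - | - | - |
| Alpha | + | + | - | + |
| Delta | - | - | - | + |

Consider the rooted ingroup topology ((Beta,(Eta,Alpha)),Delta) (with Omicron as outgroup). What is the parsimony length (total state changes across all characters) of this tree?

Map each character onto ((Beta,(Eta,Alpha)),Delta) (rooted by Omicron) and count the minimum state changes it requires (Fitch parsimony):
Char. 1: 2; Char. 2: 1; Char. 3: 1; Char. 4: 2.
Total tree length = 6.

6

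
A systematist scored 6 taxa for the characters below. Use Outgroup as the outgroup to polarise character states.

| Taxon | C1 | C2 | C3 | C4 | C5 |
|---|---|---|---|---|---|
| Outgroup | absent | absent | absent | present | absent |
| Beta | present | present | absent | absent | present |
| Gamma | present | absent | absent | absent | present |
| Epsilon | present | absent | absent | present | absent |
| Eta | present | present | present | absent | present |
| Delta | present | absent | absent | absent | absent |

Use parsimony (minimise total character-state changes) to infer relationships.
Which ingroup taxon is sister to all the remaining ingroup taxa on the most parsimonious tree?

Epsilon

Character polarity is set by the outgroup: the derived state is whichever differs from the outgroup's state, so for C4 the derived state is 'absent', and for the remaining characters it is 'present'.
C1 (derived state 'present') is shared by all ingroup taxa — unites the whole ingroup.
Only Beta and Eta show the derived state 'present' for C2, supporting them as a clade.
C3: derived state 'present' in Eta only — an autapomorphy, so it tells us nothing about relationships among taxa.
C4: derived state 'absent' in Beta, Delta, Eta, and Gamma only — synapomorphy for {Beta, Delta, Eta, Gamma}.
Only Beta, Eta, and Gamma show the derived state 'present' for C5, supporting them as a clade.
Most parsimonious ingroup topology: ((((Beta,Eta),Gamma),Delta),Epsilon).
Epsilon is sister to the clade containing all other ingroup taxa, so it is the earliest-diverging (most basal) ingroup lineage.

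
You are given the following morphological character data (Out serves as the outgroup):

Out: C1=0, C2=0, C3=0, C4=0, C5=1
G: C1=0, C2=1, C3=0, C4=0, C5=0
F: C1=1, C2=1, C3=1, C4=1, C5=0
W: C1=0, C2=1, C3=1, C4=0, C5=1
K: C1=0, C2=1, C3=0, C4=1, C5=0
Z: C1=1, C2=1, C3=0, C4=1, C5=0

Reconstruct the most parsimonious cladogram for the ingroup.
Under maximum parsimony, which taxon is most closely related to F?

Z

Character polarity is set by the outgroup: the derived state is whichever differs from the outgroup's state, so for C5 the derived state is '0', and for the remaining characters it is '1'.
Only F and Z show the derived state '1' for C1, supporting them as a clade.
All ingroup taxa share the derived state '1' for C2; it defines the ingroup but does not resolve relationships within it.
C3 (state '1') occurs in F and W but conflicts with the nesting implied by the other characters — most parsimoniously interpreted as homoplasy.
C4: derived state '1' in F, K, and Z only — synapomorphy for {F, K, Z}.
Only F, G, K, and Z show the derived state '0' for C5, supporting them as a clade.
Most parsimonious ingroup topology: ((G,((F,Z),K)),W).
F and Z form a cherry on this tree, so they are sister taxa.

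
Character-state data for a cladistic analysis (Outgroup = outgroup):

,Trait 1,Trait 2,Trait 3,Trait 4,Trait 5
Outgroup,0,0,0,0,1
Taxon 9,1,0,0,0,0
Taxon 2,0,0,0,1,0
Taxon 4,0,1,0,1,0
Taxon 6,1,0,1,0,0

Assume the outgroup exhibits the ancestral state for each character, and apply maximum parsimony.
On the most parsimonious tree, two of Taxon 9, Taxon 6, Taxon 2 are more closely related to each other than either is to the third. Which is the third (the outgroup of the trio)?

Taxon 2

Character polarity is set by the outgroup: the derived state is whichever differs from the outgroup's state, so for Trait 5 the derived state is '0', and for the remaining characters it is '1'.
Trait 1 (derived state '1') is shared by Taxon 6 and Taxon 9 — a synapomorphy uniting that clade.
Trait 2: derived state '1' in Taxon 4 only — an autapomorphy, so it tells us nothing about relationships among taxa.
Trait 3: derived state '1' in Taxon 6 only — an autapomorphy, so it tells us nothing about relationships among taxa.
Only Taxon 2 and Taxon 4 show the derived state '1' for Trait 4, supporting them as a clade.
All ingroup taxa share the derived state '0' for Trait 5; it defines the ingroup but does not resolve relationships within it.
Most parsimonious ingroup topology: ((Taxon 9,Taxon 6),(Taxon 2,Taxon 4)).
Taxon 9 and Taxon 6 share a more recent common ancestor with each other than either does with Taxon 2, so Taxon 2 is the least closely related of the three.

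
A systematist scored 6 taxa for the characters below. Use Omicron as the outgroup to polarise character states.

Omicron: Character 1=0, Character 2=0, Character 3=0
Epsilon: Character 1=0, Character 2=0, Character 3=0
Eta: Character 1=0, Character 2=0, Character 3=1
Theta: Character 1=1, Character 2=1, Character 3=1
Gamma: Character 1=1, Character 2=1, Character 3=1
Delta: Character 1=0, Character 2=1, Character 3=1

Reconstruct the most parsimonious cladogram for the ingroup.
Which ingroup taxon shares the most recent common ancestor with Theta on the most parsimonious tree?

The outgroup has state '0' for every character, so '1' is the derived state throughout.
Character 1: derived state '1' in Gamma and Theta only — synapomorphy for {Gamma, Theta}.
Character 2: derived state '1' in Delta, Gamma, and Theta only — synapomorphy for {Delta, Gamma, Theta}.
Character 3 (derived state '1') is shared by Delta, Eta, Gamma, and Theta — a synapomorphy uniting that clade.
Most parsimonious ingroup topology: (Epsilon,(Eta,((Theta,Gamma),Delta))).
Theta and Gamma form a cherry on this tree, so they are sister taxa.

Gamma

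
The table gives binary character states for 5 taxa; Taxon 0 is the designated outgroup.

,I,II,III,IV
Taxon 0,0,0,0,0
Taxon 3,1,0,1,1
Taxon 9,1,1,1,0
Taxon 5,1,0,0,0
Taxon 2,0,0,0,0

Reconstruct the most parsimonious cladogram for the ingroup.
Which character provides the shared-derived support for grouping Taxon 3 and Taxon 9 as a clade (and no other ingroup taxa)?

The outgroup has state '0' for every character, so '1' is the derived state throughout.
I: derived state '1' in Taxon 3, Taxon 5, and Taxon 9 only — synapomorphy for {Taxon 3, Taxon 5, Taxon 9}.
II: derived state '1' in Taxon 9 only — an autapomorphy, so it tells us nothing about relationships among taxa.
III: derived state '1' in Taxon 3 and Taxon 9 only — synapomorphy for {Taxon 3, Taxon 9}.
IV: derived state '1' in Taxon 3 only — an autapomorphy, so it tells us nothing about relationships among taxa.
Most parsimonious ingroup topology: (((Taxon 3,Taxon 9),Taxon 5),Taxon 2).
The clade {Taxon 3, Taxon 9} is supported by III: its derived state '1' occurs in exactly those taxa and in no other taxon (including the outgroup).

III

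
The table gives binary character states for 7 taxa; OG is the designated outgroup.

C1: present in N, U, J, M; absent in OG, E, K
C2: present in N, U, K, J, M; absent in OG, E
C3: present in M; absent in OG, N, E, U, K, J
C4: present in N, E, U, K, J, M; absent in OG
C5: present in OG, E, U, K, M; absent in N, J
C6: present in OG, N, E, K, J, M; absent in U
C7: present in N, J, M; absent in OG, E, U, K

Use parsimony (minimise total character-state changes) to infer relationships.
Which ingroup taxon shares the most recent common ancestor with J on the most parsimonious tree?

N

Character polarity is set by the outgroup: the derived state is whichever differs from the outgroup's state, so for C5, C6 the derived state is 'absent', and for the remaining characters it is 'present'.
Only J, M, N, and U show the derived state 'present' for C1, supporting them as a clade.
Only J, K, M, N, and U show the derived state 'present' for C2, supporting them as a clade.
C3 (derived state 'present') is unique to M (autapomorphy; uninformative for grouping).
C4 (derived state 'present') is shared by all ingroup taxa — unites the whole ingroup.
C5: derived state 'absent' in J and N only — synapomorphy for {J, N}.
C6: derived state 'absent' in U only — an autapomorphy, so it tells us nothing about relationships among taxa.
C7: derived state 'present' in J, M, and N only — synapomorphy for {J, M, N}.
Most parsimonious ingroup topology: (((((N,J),M),U),K),E).
J and N form a cherry on this tree, so they are sister taxa.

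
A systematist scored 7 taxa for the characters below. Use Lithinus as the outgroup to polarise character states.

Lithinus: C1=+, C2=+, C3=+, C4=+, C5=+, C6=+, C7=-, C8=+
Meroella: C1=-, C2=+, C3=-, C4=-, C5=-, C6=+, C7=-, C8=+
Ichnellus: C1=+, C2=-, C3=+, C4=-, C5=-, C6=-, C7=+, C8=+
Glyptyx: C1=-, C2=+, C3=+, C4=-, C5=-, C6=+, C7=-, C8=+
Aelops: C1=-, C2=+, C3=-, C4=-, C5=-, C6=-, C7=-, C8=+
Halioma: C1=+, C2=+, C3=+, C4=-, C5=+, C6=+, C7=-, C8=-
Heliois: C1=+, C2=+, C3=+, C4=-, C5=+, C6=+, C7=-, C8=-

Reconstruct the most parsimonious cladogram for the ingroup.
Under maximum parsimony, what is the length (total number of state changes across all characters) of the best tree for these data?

Character polarity is set by the outgroup: the derived state is whichever differs from the outgroup's state, so for C1, C2, C3, C4, C5, C6, C8 the derived state is '-', and for the remaining characters it is '+'.
C1 (derived state '-') is shared by Aelops, Glyptyx, and Meroella — a synapomorphy uniting that clade.
C2 (derived state '-') is unique to Ichnellus (autapomorphy; uninformative for grouping).
C3: derived state '-' in Aelops and Meroella only — synapomorphy for {Aelops, Meroella}.
C4 (derived state '-') is shared by all ingroup taxa — unites the whole ingroup.
C5: derived state '-' in Aelops, Glyptyx, Ichnellus, and Meroella only — synapomorphy for {Aelops, Glyptyx, Ichnellus, Meroella}.
C6 groups Aelops and Ichnellus, which is incompatible with the clades supported by the remaining characters; treating it as convergent (homoplasy) costs fewer steps than any alternative tree.
C7 (derived state '+') is unique to Ichnellus (autapomorphy; uninformative for grouping).
C8: derived state '-' in Halioma and Heliois only — synapomorphy for {Halioma, Heliois}.
Most parsimonious ingroup topology: ((((Meroella,Aelops),Glyptyx),Ichnellus),(Halioma,Heliois)).
Changes per character on this tree: C1: 1; C2: 1; C3: 1; C4: 1; C5: 1; C6: 2; C7: 1; C8: 1.
Total = 9.

9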